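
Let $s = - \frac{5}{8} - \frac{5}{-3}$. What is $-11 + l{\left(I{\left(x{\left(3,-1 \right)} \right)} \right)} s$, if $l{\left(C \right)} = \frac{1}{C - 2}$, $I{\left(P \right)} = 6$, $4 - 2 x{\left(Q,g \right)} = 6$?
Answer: $- \frac{1031}{96} \approx -10.74$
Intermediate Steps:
$x{\left(Q,g \right)} = -1$ ($x{\left(Q,g \right)} = 2 - 3 = -1$)
$l{\left(C \right)} = \frac{1}{-2 + C}$
$s = \frac{25}{24}$ ($s = \left(-5\right) \frac{1}{8} - - \frac{5}{3} = - \frac{5}{8} + \frac{5}{3} = \frac{25}{24} \approx 1.0417$)
$-11 + l{\left(I{\left(x{\left(3,-1 \right)} \right)} \right)} s = -11 + \frac{1}{-2 + 6} \cdot \frac{25}{24} = -11 + \frac{1}{4} \cdot \frac{25}{24} = -11 + \frac{25}{96} = - \frac{1031}{96}$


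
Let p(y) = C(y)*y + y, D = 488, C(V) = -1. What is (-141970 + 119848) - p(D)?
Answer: -22122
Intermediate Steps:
p(y) = 0 (p(y) = -y + y = 0)
(-141970 + 119848) - p(D) = (-141970 + 119848) - 1*0 = -22122 + 0 = -22122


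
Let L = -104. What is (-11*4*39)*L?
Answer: 178464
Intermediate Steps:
(-11*4*39)*L = (-11*4*39)*(-104) = -44*39*(-104) = -1716*(-104) = 178464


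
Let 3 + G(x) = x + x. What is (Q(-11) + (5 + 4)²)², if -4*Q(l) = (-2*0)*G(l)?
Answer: 6561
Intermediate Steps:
G(x) = -3 + 2*x (G(x) = -3 + (x + x) = -3 + 2*x)
Q(l) = 0 (Q(l) = -(-2*0)*(-3 + 2*l)/4 = -0*(-3 + 2*l) = -¼*0 = 0)
(Q(-11) + (5 + 4)²)² = (0 + (5 + 4)²)² = (0 + 9²)² = (0 + 81)² = 81² = 6561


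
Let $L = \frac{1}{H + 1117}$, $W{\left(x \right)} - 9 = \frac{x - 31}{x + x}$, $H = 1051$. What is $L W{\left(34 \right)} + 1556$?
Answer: $\frac{229392359}{147424} \approx 1556.0$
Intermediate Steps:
$W{\left(x \right)} = 9 + \frac{-31 + x}{2 x}$ ($W{\left(x \right)} = 9 + \frac{x - 31}{x + x} = 9 + \frac{-31 + x}{2 x}$)
$L = \frac{1}{2168}$ ($L = \frac{1}{1051 + 1117} = \frac{1}{2168} \approx 0.00046125$)
$L W{\left(34 \right)} + 1556 = \frac{\frac{1}{2} \cdot \frac{1}{34} \left(-31 + 19 \cdot 34\right)}{2168} + 1556 = \frac{\frac{1}{2} \cdot \frac{1}{34} \left(-31 + 646\right)}{2168} + 1556 = \frac{\frac{1}{2} \cdot \frac{1}{34} \cdot 615}{2168} + 1556 = \frac{1}{2168} \cdot \frac{615}{68} + 1556 = \frac{615}{147424} + 1556 = \frac{229392359}{147424}$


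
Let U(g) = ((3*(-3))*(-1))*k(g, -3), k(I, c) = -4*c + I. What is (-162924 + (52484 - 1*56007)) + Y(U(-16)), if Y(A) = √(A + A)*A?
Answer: -166447 - 216*I*√2 ≈ -1.6645e+5 - 305.47*I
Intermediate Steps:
k(I, c) = I - 4*c
U(g) = 108 + 9*g (U(g) = ((3*(-3))*(-1))*(g - 4*(-3)) = (-9*(-1))*(g + 12) = 9*(12 + g) = 108 + 9*g)
Y(A) = √2*A^(3/2) (Y(A) = √(2*A)*A = (√2*√A)*A = √2*A^(3/2))
(-162924 + (52484 - 1*56007)) + Y(U(-16)) = (-162924 + (52484 - 1*56007)) + √2*(108 + 9*(-16))^(3/2) = (-162924 + (52484 - 56007)) + √2*(108 - 144)^(3/2) = (-162924 - 3523) + √2*(-36)^(3/2) = -166447 + √2*(-216*I) = -166447 - 216*I*√2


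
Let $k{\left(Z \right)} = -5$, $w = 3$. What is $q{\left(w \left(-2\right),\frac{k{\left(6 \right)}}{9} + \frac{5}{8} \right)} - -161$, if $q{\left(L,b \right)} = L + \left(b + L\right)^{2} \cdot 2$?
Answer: $\frac{584089}{2592} \approx 225.34$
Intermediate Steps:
$q{\left(L,b \right)} = L + 2 \left(L + b\right)^{2}$ ($q{\left(L,b \right)} = L + \left(L + b\right)^{2} \cdot 2 = L + 2 \left(L + b\right)^{2}$)
$q{\left(w \left(-2\right),\frac{k{\left(6 \right)}}{9} + \frac{5}{8} \right)} - -161 = \left(3 \left(-2\right) + 2 \left(3 \left(-2\right) + \left(- \frac{5}{9} + \frac{5}{8}\right)\right)^{2}\right) - -161 = \left(-6 + 2 \left(-6 + \left(\left(-5\right) \frac{1}{9} + 5 \cdot \frac{1}{8}\right)\right)^{2}\right) + 161 = \left(-6 + 2 \left(-6 + \left(- \frac{5}{9} + \frac{5}{8}\right)\right)^{2}\right) + 161 = \left(-6 + 2 \left(-6 + \frac{5}{72}\right)^{2}\right) + 161 = \left(-6 + 2 \left(- \frac{427}{72}\right)^{2}\right) + 161 = \left(-6 + 2 \cdot \frac{182329}{5184}\right) + 161 = \left(-6 + \frac{182329}{2592}\right) + 161 = \frac{166777}{2592} + 161 = \frac{584089}{2592}$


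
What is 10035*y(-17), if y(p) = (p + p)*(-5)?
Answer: 1705950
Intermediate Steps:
y(p) = -10*p (y(p) = (2*p)*(-5) = -10*p)
10035*y(-17) = 10035*(-10*(-17)) = 10035*170 = 1705950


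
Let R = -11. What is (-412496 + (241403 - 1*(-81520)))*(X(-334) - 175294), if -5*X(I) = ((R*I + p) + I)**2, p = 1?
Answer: 1078347043323/5 ≈ 2.1567e+11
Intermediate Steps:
X(I) = -(1 - 10*I)**2/5 (X(I) = -((-11*I + 1) + I)**2/5 = -((1 - 11*I) + I)**2/5 = -(1 - 10*I)**2/5)
(-412496 + (241403 - 1*(-81520)))*(X(-334) - 175294) = (-412496 + (241403 - 1*(-81520)))*(-(-1 + 10*(-334))**2/5 - 175294) = (-412496 + (241403 + 81520))*(-(-1 - 3340)**2/5 - 175294) = (-412496 + 322923)*(-1/5*(-3341)**2 - 175294) = -89573*(-1/5*11162281 - 175294) = -89573*(-11162281/5 - 175294) = -89573*(-12038751/5) = 1078347043323/5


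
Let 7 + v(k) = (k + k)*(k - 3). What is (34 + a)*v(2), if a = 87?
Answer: -1331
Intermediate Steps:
v(k) = -7 + 2*k*(-3 + k) (v(k) = -7 + (k + k)*(k - 3) = -7 + (2*k)*(-3 + k) = -7 + 2*k*(-3 + k))
(34 + a)*v(2) = (34 + 87)*(-7 - 6*2 + 2*2**2) = 121*(-7 - 12 + 2*4) = 121*(-7 - 12 + 8) = 121*(-11) = -1331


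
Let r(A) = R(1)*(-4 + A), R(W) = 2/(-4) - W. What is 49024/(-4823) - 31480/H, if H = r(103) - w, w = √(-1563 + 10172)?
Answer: 87549688208/259347179 - 125920*√8609/53773 ≈ 120.30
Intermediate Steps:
w = √8609 ≈ 92.785
R(W) = -½ - W (R(W) = 2*(-¼) - W = -½ - W)
r(A) = 6 - 3*A/2 (r(A) = (-½ - 1*1)*(-4 + A) = (-½ - 1)*(-4 + A) = -3*(-4 + A)/2 = 6 - 3*A/2)
H = -297/2 - √8609 (H = (6 - 3/2*103) - √8609 = (6 - 309/2) - √8609 = -297/2 - √8609 ≈ -241.28)
49024/(-4823) - 31480/H = 49024/(-4823) - 31480/(-297/2 - √8609) = 49024*(-1/4823) - 31480/(-297/2 - √8609) = -49024/4823 - 31480/(-297/2 - √8609)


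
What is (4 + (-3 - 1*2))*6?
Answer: -6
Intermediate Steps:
(4 + (-3 - 1*2))*6 = (4 + (-3 - 2))*6 = (4 - 5)*6 = -1*6 = -6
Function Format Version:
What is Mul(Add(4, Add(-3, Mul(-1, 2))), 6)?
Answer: -6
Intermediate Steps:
Mul(Add(4, Add(-3, Mul(-1, 2))), 6) = Mul(Add(4, Add(-3, -2)), 6) = Mul(Add(4, -5), 6) = Mul(-1, 6) = -6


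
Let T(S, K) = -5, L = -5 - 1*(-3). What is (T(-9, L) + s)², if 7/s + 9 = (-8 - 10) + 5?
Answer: 13689/484 ≈ 28.283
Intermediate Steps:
L = -2 (L = -5 + 3 = -2)
s = -7/22 (s = 7/(-9 + ((-8 - 10) + 5)) = 7/(-9 + (-18 + 5)) = 7/(-9 - 13) = 7/(-22) = 7*(-1/22) = -7/22 ≈ -0.31818)
(T(-9, L) + s)² = (-5 - 7/22)² = (-117/22)² = 13689/484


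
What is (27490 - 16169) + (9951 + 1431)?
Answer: 22703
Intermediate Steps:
(27490 - 16169) + (9951 + 1431) = 11321 + 11382 = 22703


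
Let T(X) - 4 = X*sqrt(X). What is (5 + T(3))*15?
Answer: 135 + 45*sqrt(3) ≈ 212.94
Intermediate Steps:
T(X) = 4 + X**(3/2) (T(X) = 4 + X*sqrt(X) = 4 + X**(3/2))
(5 + T(3))*15 = (5 + (4 + 3**(3/2)))*15 = (5 + (4 + 3*sqrt(3)))*15 = (9 + 3*sqrt(3))*15 = 135 + 45*sqrt(3)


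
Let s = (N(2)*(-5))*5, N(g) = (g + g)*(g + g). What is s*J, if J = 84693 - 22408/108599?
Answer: -3679021079600/108599 ≈ -3.3877e+7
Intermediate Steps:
N(g) = 4*g² (N(g) = (2*g)*(2*g) = 4*g²)
J = 9197552699/108599 (J = 84693 - 22408/108599 = 9197552699/108599 ≈ 84693.)
s = -400 (s = ((4*2²)*(-5))*5 = ((4*4)*(-5))*5 = (16*(-5))*5 = -80*5 = -400)
s*J = -400*9197552699/108599 = -3679021079600/108599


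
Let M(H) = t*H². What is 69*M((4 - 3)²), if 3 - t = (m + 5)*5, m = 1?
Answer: -1863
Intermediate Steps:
t = -27 (t = 3 - (1 + 5)*5 = 3 - 6*5 = 3 - 1*30 = 3 - 30 = -27)
M(H) = -27*H²
69*M((4 - 3)²) = 69*(-27*(4 - 3)⁴) = 69*(-27*(1²)²) = 69*(-27*1²) = 69*(-27*1) = 69*(-27) = -1863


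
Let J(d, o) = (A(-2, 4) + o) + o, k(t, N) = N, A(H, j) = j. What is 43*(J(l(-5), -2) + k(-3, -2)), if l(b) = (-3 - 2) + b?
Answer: -86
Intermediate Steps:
l(b) = -5 + b
J(d, o) = 4 + 2*o (J(d, o) = (4 + o) + o = 4 + 2*o)
43*(J(l(-5), -2) + k(-3, -2)) = 43*((4 + 2*(-2)) - 2) = 43*((4 - 4) - 2) = 43*(0 - 2) = 43*(-2) = -86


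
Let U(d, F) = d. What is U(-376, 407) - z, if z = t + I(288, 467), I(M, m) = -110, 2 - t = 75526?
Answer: 75258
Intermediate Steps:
t = -75524 (t = 2 - 1*75526 = 2 - 75526 = -75524)
z = -75634 (z = -75524 - 110 = -75634)
U(-376, 407) - z = -376 - 1*(-75634) = -376 + 75634 = 75258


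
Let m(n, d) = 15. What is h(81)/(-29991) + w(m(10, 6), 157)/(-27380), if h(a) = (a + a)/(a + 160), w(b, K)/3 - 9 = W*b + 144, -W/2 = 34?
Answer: 6265050957/65966004260 ≈ 0.094974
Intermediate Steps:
W = -68 (W = -2*34 = -68)
w(b, K) = 459 - 204*b (w(b, K) = 27 + 3*(-68*b + 144) = 27 + 3*(144 - 68*b) = 27 + (432 - 204*b) = 459 - 204*b)
h(a) = 2*a/(160 + a) (h(a) = (2*a)/(160 + a) = 2*a/(160 + a))
h(81)/(-29991) + w(m(10, 6), 157)/(-27380) = (2*81/(160 + 81))/(-29991) + (459 - 204*15)/(-27380) = (2*81/241)*(-1/29991) + (459 - 3060)*(-1/27380) = (2*81*(1/241))*(-1/29991) - 2601*(-1/27380) = (162/241)*(-1/29991) + 2601/27380 = -54/2409277 + 2601/27380 = 6265050957/65966004260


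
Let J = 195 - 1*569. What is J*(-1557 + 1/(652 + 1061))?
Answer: 997510360/1713 ≈ 5.8232e+5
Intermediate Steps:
J = -374 (J = 195 - 569 = -374)
J*(-1557 + 1/(652 + 1061)) = -374*(-1557 + 1/(652 + 1061)) = -374*(-1557 + 1/1713) = -374*(-2667140/1713) = 997510360/1713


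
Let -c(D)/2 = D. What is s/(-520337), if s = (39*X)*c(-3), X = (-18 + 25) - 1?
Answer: -1404/520337 ≈ -0.0026983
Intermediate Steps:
X = 6 (X = 7 - 1 = 6)
c(D) = -2*D
s = 1404 (s = (39*6)*(-2*(-3)) = 234*6 = 1404)
s/(-520337) = 1404/(-520337) = 1404*(-1/520337) = -1404/520337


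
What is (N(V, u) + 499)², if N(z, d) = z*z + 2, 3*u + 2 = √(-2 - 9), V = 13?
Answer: 448900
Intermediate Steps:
u = -⅔ + I*√11/3 (u = -⅔ + √(-2 - 9)/3 = -⅔ + √(-11)/3 = -⅔ + (I*√11)/3 = -⅔ + I*√11/3 ≈ -0.66667 + 1.1055*I)
N(z, d) = 2 + z² (N(z, d) = z² + 2 = 2 + z²)
(N(V, u) + 499)² = ((2 + 13²) + 499)² = ((2 + 169) + 499)² = (171 + 499)² = 670² = 448900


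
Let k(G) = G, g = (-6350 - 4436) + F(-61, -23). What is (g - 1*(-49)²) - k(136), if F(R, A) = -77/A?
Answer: -306352/23 ≈ -13320.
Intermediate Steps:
g = -248001/23 (g = (-6350 - 4436) - 77/(-23) = -10786 - 77*(-1/23) = -10786 + 77/23 = -248001/23 ≈ -10783.)
(g - 1*(-49)²) - k(136) = (-248001/23 - 1*(-49)²) - 1*136 = (-248001/23 - 1*2401) - 136 = (-248001/23 - 2401) - 136 = -303224/23 - 136 = -306352/23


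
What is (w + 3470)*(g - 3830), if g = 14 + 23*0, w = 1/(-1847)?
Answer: -24457083624/1847 ≈ -1.3242e+7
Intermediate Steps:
w = -1/1847 ≈ -0.00054142
g = 14 (g = 14 + 0 = 14)
(w + 3470)*(g - 3830) = (-1/1847 + 3470)*(14 - 3830) = (6409089/1847)*(-3816) = -24457083624/1847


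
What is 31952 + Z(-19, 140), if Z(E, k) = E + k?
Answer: 32073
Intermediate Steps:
31952 + Z(-19, 140) = 31952 + (-19 + 140) = 31952 + 121 = 32073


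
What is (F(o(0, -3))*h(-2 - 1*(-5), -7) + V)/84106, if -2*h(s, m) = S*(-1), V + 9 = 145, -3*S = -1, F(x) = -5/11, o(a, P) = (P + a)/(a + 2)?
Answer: 8971/5550996 ≈ 0.0016161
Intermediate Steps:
o(a, P) = (P + a)/(2 + a)
F(x) = -5/11 (F(x) = -5*1/11 = -5/11)
S = ⅓ (S = -⅓*(-1) = ⅓ ≈ 0.33333)
V = 136 (V = -9 + 145 = 136)
h(s, m) = ⅙ (h(s, m) = -(-1)/6 = -½*(-⅓) = ⅙)
(F(o(0, -3))*h(-2 - 1*(-5), -7) + V)/84106 = (-5/11*⅙ + 136)/84106 = (-5/66 + 136)*(1/84106) = (8971/66)*(1/84106) = 8971/5550996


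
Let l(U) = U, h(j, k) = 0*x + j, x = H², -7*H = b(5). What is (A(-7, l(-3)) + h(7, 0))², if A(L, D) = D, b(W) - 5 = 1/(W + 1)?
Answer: 16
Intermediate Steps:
b(W) = 5 + 1/(1 + W) (b(W) = 5 + 1/(W + 1) = 5 + 1/(1 + W))
H = -31/42 (H = -(6 + 5*5)/(7*(1 + 5)) = -(6 + 25)/(7*6) = -31/42 ≈ -0.73810)
x = 961/1764 (x = (-31/42)² = 961/1764 ≈ 0.54478)
h(j, k) = j (h(j, k) = 0*(961/1764) + j = 0 + j = j)
(A(-7, l(-3)) + h(7, 0))² = (-3 + 7)² = 4² = 16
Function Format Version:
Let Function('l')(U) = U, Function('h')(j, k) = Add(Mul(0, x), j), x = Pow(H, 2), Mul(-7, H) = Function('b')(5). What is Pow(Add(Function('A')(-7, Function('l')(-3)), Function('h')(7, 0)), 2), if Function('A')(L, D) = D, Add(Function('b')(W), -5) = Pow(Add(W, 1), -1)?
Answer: 16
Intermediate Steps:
Function('b')(W) = Add(5, Pow(Add(1, W), -1)) (Function('b')(W) = Add(5, Pow(Add(W, 1), -1)) = Add(5, Pow(Add(1, W), -1)))
H = Rational(-31, 42) (H = Mul(Rational(-1, 7), Mul(Pow(Add(1, 5), -1), Add(6, Mul(5, 5)))) = Mul(Rational(-1, 7), Mul(Pow(6, -1), Add(6, 25))) = Mul(Rational(-1, 7), Mul(Rational(1, 6), 31)) = Mul(Rational(-1, 7), Rational(31, 6)) = Rational(-31, 42) ≈ -0.73810)
x = Rational(961, 1764) (x = Pow(Rational(-31, 42), 2) = Rational(961, 1764) ≈ 0.54478)
Function('h')(j, k) = j (Function('h')(j, k) = Add(Mul(0, Rational(961, 1764)), j) = Add(0, j) = j)
Pow(Add(Function('A')(-7, Function('l')(-3)), Function('h')(7, 0)), 2) = Pow(Add(-3, 7), 2) = Pow(4, 2) = 16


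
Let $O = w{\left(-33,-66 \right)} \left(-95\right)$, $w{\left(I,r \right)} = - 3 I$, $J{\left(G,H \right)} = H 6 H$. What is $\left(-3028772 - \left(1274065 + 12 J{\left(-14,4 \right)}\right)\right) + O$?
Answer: $-4313394$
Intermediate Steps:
$J{\left(G,H \right)} = 6 H^{2}$ ($J{\left(G,H \right)} = 6 H H = 6 H^{2}$)
$O = -9405$ ($O = \left(-3\right) \left(-33\right) \left(-95\right) = 99 \left(-95\right) = -9405$)
$\left(-3028772 - \left(1274065 + 12 J{\left(-14,4 \right)}\right)\right) + O = \left(-3028772 - \left(1274065 + 12 \cdot 6 \cdot 4^{2}\right)\right) - 9405 = \left(-3028772 - \left(1274065 + 12 \cdot 6 \cdot 16\right)\right) - 9405 = \left(-3028772 - 1275217\right) - 9405 = -4303989 - 9405 = -4313394$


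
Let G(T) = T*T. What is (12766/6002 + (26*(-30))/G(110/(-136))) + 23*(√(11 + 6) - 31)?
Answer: -3455417994/1815605 + 23*√17 ≈ -1808.3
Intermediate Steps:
G(T) = T²
(12766/6002 + (26*(-30))/G(110/(-136))) + 23*(√(11 + 6) - 31) = (12766/6002 + (26*(-30))/((110/(-136))²)) + 23*(√(11 + 6) - 31) = (12766*(1/6002) - 780/((110*(-1/136))²)) + 23*(√17 - 31) = (6383/3001 - 780/((-55/68)²)) + 23*(-31 + √17) = (6383/3001 - 780/3025/4624) + (-713 + 23*√17) = (6383/3001 - 780*4624/3025) + (-713 + 23*√17) = (6383/3001 - 721344/605) + (-713 + 23*√17) = -2160891629/1815605 + (-713 + 23*√17) = -3455417994/1815605 + 23*√17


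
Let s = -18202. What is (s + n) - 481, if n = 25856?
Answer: 7173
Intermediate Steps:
(s + n) - 481 = (-18202 + 25856) - 481 = 7654 - 481 = 7173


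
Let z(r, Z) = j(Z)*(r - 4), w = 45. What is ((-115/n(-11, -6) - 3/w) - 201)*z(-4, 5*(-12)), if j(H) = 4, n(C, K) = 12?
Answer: 33704/5 ≈ 6740.8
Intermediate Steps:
z(r, Z) = -16 + 4*r (z(r, Z) = 4*(r - 4) = 4*(-4 + r) = -16 + 4*r)
((-115/n(-11, -6) - 3/w) - 201)*z(-4, 5*(-12)) = ((-115/12 - 3/45) - 201)*(-16 + 4*(-4)) = ((-115*1/12 - 3*1/45) - 201)*(-16 - 16) = ((-115/12 - 1/15) - 201)*(-32) = (-193/20 - 201)*(-32) = -4213/20*(-32) = 33704/5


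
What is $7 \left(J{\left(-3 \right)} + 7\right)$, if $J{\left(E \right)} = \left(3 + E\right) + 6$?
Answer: $91$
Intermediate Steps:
$J{\left(E \right)} = 9 + E$
$7 \left(J{\left(-3 \right)} + 7\right) = 7 \left(\left(9 - 3\right) + 7\right) = 7 \left(6 + 7\right) = 7 \cdot 13 = 91$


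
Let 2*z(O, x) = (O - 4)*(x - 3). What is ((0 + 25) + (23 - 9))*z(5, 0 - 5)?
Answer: -156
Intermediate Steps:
z(O, x) = (-4 + O)*(-3 + x)/2 (z(O, x) = ((O - 4)*(x - 3))/2 = ((-4 + O)*(-3 + x))/2 = (-4 + O)*(-3 + x)/2)
((0 + 25) + (23 - 9))*z(5, 0 - 5) = ((0 + 25) + (23 - 9))*(6 - 2*(0 - 5) - 3/2*5 + (½)*5*(0 - 5)) = (25 + 14)*(6 - 2*(-5) - 15/2 + (½)*5*(-5)) = 39*(6 + 10 - 15/2 - 25/2) = 39*(-4) = -156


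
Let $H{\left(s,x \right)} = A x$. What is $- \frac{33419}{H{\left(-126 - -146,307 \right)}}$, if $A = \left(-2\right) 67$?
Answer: $\frac{33419}{41138} \approx 0.81236$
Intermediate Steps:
$A = -134$
$H{\left(s,x \right)} = - 134 x$
$- \frac{33419}{H{\left(-126 - -146,307 \right)}} = - \frac{33419}{\left(-134\right) 307} = - \frac{33419}{-41138} = \left(-33419\right) \left(- \frac{1}{41138}\right) = \frac{33419}{41138}$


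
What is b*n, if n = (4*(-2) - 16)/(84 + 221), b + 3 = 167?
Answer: -3936/305 ≈ -12.905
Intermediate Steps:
b = 164 (b = -3 + 167 = 164)
n = -24/305 (n = (-8 - 16)/305 = -24*1/305 = -24/305 ≈ -0.078689)
b*n = 164*(-24/305) = -3936/305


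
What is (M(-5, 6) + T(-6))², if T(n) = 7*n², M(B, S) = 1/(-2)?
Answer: 253009/4 ≈ 63252.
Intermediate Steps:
M(B, S) = -½
(M(-5, 6) + T(-6))² = (-½ + 7*(-6)²)² = (-½ + 7*36)² = (-½ + 252)² = (503/2)² = 253009/4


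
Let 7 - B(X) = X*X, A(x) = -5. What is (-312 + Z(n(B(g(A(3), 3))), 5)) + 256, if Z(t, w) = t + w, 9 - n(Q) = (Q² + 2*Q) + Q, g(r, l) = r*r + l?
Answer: -601440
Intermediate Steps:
g(r, l) = l + r² (g(r, l) = r² + l = l + r²)
B(X) = 7 - X² (B(X) = 7 - X*X = 7 - X²)
n(Q) = 9 - Q² - 3*Q (n(Q) = 9 - ((Q² + 2*Q) + Q) = 9 - (Q² + 3*Q) = 9 + (-Q² - 3*Q) = 9 - Q² - 3*Q)
(-312 + Z(n(B(g(A(3), 3))), 5)) + 256 = (-312 + ((9 - (7 - (3 + (-5)²)²)² - 3*(7 - (3 + (-5)²)²)) + 5)) + 256 = (-312 + ((9 - (7 - (3 + 25)²)² - 3*(7 - (3 + 25)²)) + 5)) + 256 = (-312 + ((9 - (7 - 1*28²)² - 3*(7 - 1*28²)) + 5)) + 256 = (-312 + ((9 - (7 - 1*784)² - 3*(7 - 1*784)) + 5)) + 256 = (-312 + ((9 - (7 - 784)² - 3*(7 - 784)) + 5)) + 256 = (-312 + ((9 - 1*(-777)² - 3*(-777)) + 5)) + 256 = (-312 + ((9 - 1*603729 + 2331) + 5)) + 256 = (-312 + ((9 - 603729 + 2331) + 5)) + 256 = (-312 + (-601389 + 5)) + 256 = (-312 - 601384) + 256 = -601696 + 256 = -601440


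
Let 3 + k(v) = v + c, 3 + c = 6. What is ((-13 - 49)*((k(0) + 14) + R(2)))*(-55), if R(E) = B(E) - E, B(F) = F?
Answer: 47740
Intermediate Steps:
c = 3 (c = -3 + 6 = 3)
R(E) = 0 (R(E) = E - E = 0)
k(v) = v (k(v) = -3 + (v + 3) = -3 + (3 + v) = v)
((-13 - 49)*((k(0) + 14) + R(2)))*(-55) = ((-13 - 49)*((0 + 14) + 0))*(-55) = -62*(14 + 0)*(-55) = -62*14*(-55) = -868*(-55) = 47740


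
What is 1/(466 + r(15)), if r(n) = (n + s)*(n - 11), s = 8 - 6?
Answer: 1/534 ≈ 0.0018727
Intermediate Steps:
s = 2
r(n) = (-11 + n)*(2 + n) (r(n) = (n + 2)*(n - 11) = (2 + n)*(-11 + n) = (-11 + n)*(2 + n))
1/(466 + r(15)) = 1/(466 + (-22 + 15² - 9*15)) = 1/(466 + (-22 + 225 - 135)) = 1/(466 + 68) = 1/534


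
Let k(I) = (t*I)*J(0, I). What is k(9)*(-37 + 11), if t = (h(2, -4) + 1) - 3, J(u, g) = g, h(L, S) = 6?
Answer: -8424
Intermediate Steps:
t = 4 (t = (6 + 1) - 3 = 7 - 3 = 4)
k(I) = 4*I**2 (k(I) = (4*I)*I = 4*I**2)
k(9)*(-37 + 11) = (4*9**2)*(-37 + 11) = (4*81)*(-26) = 324*(-26) = -8424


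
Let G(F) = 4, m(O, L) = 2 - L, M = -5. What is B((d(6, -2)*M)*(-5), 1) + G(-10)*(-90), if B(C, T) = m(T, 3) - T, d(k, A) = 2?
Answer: -362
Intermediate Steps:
B(C, T) = -1 - T (B(C, T) = (2 - 1*3) - T = (2 - 3) - T = -1 - T)
B((d(6, -2)*M)*(-5), 1) + G(-10)*(-90) = (-1 - 1*1) + 4*(-90) = (-1 - 1) - 360 = -2 - 360 = -362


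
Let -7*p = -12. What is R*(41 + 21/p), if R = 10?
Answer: 1065/2 ≈ 532.50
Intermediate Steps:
p = 12/7 (p = -⅐*(-12) = 12/7 ≈ 1.7143)
R*(41 + 21/p) = 10*(41 + 21/(12/7)) = 10*(41 + 21*(7/12)) = 10*(41 + 49/4) = 10*(213/4) = 1065/2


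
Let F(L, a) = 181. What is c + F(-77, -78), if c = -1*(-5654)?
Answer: 5835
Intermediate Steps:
c = 5654
c + F(-77, -78) = 5654 + 181 = 5835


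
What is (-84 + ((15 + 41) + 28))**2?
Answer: 0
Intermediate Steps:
(-84 + ((15 + 41) + 28))**2 = (-84 + (56 + 28))**2 = (-84 + 84)**2 = 0**2 = 0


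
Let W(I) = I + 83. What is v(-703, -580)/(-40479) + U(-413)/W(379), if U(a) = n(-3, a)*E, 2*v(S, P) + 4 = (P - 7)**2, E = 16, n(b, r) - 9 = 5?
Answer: -3358439/890538 ≈ -3.7712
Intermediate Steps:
n(b, r) = 14 (n(b, r) = 9 + 5 = 14)
v(S, P) = -2 + (-7 + P)**2/2 (v(S, P) = -2 + (P - 7)**2/2 = -2 + (-7 + P)**2/2)
W(I) = 83 + I
U(a) = 224 (U(a) = 14*16 = 224)
v(-703, -580)/(-40479) + U(-413)/W(379) = (-2 + (-7 - 580)**2/2)/(-40479) + 224/(83 + 379) = (-2 + (1/2)*(-587)**2)*(-1/40479) + 224/462 = (-2 + (1/2)*344569)*(-1/40479) + 224*(1/462) = (-2 + 344569/2)*(-1/40479) + 16/33 = (344565/2)*(-1/40479) + 16/33 = -114855/26986 + 16/33 = -3358439/890538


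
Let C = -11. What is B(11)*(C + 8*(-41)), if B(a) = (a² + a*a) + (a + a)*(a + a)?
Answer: -246114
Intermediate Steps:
B(a) = 6*a² (B(a) = (a² + a²) + (2*a)*(2*a) = 2*a² + 4*a² = 6*a²)
B(11)*(C + 8*(-41)) = (6*11²)*(-11 + 8*(-41)) = (6*121)*(-11 - 328) = 726*(-339) = -246114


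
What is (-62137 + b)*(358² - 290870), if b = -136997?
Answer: 32400296604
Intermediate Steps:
(-62137 + b)*(358² - 290870) = (-62137 - 136997)*(358² - 290870) = -199134*(128164 - 290870) = -199134*(-162706) = 32400296604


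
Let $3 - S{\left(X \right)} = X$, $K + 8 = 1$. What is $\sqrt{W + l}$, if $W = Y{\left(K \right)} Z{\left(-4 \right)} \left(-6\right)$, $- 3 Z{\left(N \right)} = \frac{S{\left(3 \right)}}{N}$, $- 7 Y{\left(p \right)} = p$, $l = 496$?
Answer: $4 \sqrt{31} \approx 22.271$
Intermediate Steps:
$K = -7$ ($K = -8 + 1 = -7$)
$S{\left(X \right)} = 3 - X$
$Y{\left(p \right)} = - \frac{p}{7}$
$Z{\left(N \right)} = 0$ ($Z{\left(N \right)} = - \frac{\left(3 - 3\right) \frac{1}{N}}{3} = - \frac{0 \frac{1}{N}}{3} = \left(- \frac{1}{3}\right) 0 = 0$)
$W = 0$ ($W = \left(- \frac{1}{7}\right) \left(-7\right) 0 \left(-6\right) = 1 \cdot 0 \left(-6\right) = 0 \left(-6\right) = 0$)
$\sqrt{W + l} = \sqrt{0 + 496} = \sqrt{496} = 4 \sqrt{31}$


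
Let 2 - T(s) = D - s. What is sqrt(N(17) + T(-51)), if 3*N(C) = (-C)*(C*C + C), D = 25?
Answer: 4*I*sqrt(113) ≈ 42.521*I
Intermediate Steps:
N(C) = -C*(C + C**2)/3 (N(C) = ((-C)*(C*C + C))/3 = ((-C)*(C**2 + C))/3 = ((-C)*(C + C**2))/3 = (-C*(C + C**2))/3 = -C*(C + C**2)/3)
T(s) = -23 + s (T(s) = 2 - (25 - s) = 2 + (-25 + s) = -23 + s)
sqrt(N(17) + T(-51)) = sqrt((1/3)*17**2*(-1 - 1*17) + (-23 - 51)) = sqrt((1/3)*289*(-1 - 17) - 74) = sqrt((1/3)*289*(-18) - 74) = sqrt(-1734 - 74) = sqrt(-1808) = 4*I*sqrt(113)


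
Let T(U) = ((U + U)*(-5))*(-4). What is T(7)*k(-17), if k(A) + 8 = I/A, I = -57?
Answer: -22120/17 ≈ -1301.2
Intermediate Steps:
k(A) = -8 - 57/A
T(U) = 40*U (T(U) = ((2*U)*(-5))*(-4) = -10*U*(-4) = 40*U)
T(7)*k(-17) = (40*7)*(-8 - 57/(-17)) = 280*(-8 - 57*(-1/17)) = 280*(-8 + 57/17) = 280*(-79/17) = -22120/17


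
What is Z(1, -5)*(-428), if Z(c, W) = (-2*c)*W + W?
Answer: -2140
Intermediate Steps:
Z(c, W) = W - 2*W*c (Z(c, W) = -2*W*c + W = W - 2*W*c)
Z(1, -5)*(-428) = -5*(1 - 2*1)*(-428) = -5*(1 - 2)*(-428) = -5*(-1)*(-428) = 5*(-428) = -2140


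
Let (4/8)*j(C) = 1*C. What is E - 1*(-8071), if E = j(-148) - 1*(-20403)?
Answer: 28178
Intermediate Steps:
j(C) = 2*C (j(C) = 2*(1*C) = 2*C)
E = 20107 (E = 2*(-148) - 1*(-20403) = -296 + 20403 = 20107)
E - 1*(-8071) = 20107 - 1*(-8071) = 20107 + 8071 = 28178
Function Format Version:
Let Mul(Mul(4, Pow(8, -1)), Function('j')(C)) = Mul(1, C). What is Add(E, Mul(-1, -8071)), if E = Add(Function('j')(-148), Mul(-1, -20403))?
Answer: 28178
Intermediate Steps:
Function('j')(C) = Mul(2, C) (Function('j')(C) = Mul(2, Mul(1, C)) = Mul(2, C))
E = 20107 (E = Add(Mul(2, -148), Mul(-1, -20403)) = Add(-296, 20403) = 20107)
Add(E, Mul(-1, -8071)) = Add(20107, Mul(-1, -8071)) = Add(20107, 8071) = 28178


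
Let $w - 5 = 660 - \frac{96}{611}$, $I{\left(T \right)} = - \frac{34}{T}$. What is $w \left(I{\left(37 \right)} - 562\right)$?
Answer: $- \frac{8460729332}{22607} \approx -3.7425 \cdot 10^{5}$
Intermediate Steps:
$w = \frac{406219}{611}$ ($w = 5 + \left(660 - \frac{96}{611}\right) = 5 + \frac{403164}{611} = \frac{406219}{611} \approx 664.84$)
$w \left(I{\left(37 \right)} - 562\right) = \frac{406219 \left(- \frac{34}{37} - 562\right)}{611} = \frac{406219}{611} \left(- \frac{20828}{37}\right) = - \frac{8460729332}{22607}$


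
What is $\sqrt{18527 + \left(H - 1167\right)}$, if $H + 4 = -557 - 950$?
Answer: $3 \sqrt{1761} \approx 125.89$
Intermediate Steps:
$H = -1511$ ($H = -4 - 1507 = -1511$)
$\sqrt{18527 + \left(H - 1167\right)} = \sqrt{18527 - 2678} = \sqrt{15849} = 3 \sqrt{1761}$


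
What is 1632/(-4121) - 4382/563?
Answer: -18977038/2320123 ≈ -8.1793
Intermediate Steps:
1632/(-4121) - 4382/563 = 1632*(-1/4121) - 4382*1/563 = -1632/4121 - 4382/563 = -18977038/2320123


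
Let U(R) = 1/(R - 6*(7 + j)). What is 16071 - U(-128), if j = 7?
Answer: 3407053/212 ≈ 16071.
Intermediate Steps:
U(R) = 1/(-84 + R) (U(R) = 1/(R - 6*(7 + 7)) = 1/(R - 6*14) = 1/(R - 84) = 1/(-84 + R))
16071 - U(-128) = 16071 - 1/(-84 - 128) = 16071 - 1/(-212) = 16071 - 1*(-1/212) = 16071 + 1/212 = 3407053/212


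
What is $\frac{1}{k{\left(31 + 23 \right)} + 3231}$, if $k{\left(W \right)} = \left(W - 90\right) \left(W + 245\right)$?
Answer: $- \frac{1}{7533} \approx -0.00013275$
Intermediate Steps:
$k{\left(W \right)} = \left(-90 + W\right) \left(245 + W\right)$
$\frac{1}{k{\left(31 + 23 \right)} + 3231} = \frac{1}{\left(-22050 + \left(31 + 23\right)^{2} + 155 \left(31 + 23\right)\right) + 3231} = \frac{1}{\left(-22050 + 54^{2} + 155 \cdot 54\right) + 3231} = \frac{1}{\left(-22050 + 2916 + 8370\right) + 3231} = \frac{1}{-10764 + 3231} = \frac{1}{-7533} = - \frac{1}{7533}$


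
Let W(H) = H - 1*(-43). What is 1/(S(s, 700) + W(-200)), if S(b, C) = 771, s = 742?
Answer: 1/614 ≈ 0.0016287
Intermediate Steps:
W(H) = 43 + H (W(H) = H + 43 = 43 + H)
1/(S(s, 700) + W(-200)) = 1/(771 + (43 - 200)) = 1/(771 - 157) = 1/614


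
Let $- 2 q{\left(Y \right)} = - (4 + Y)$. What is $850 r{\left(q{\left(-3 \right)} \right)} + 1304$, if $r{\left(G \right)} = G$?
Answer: $1729$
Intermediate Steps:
$q{\left(Y \right)} = 2 + \frac{Y}{2}$ ($q{\left(Y \right)} = - \frac{\left(-1\right) \left(4 + Y\right)}{2} = - \frac{-4 - Y}{2} = 2 + \frac{Y}{2}$)
$850 r{\left(q{\left(-3 \right)} \right)} + 1304 = 850 \left(2 + \frac{1}{2} \left(-3\right)\right) + 1304 = 850 \left(2 - \frac{3}{2}\right) + 1304 = 850 \cdot \frac{1}{2} + 1304 = 425 + 1304 = 1729$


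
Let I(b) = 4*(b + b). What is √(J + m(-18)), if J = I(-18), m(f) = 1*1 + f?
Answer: I*√161 ≈ 12.689*I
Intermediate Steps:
m(f) = 1 + f
I(b) = 8*b (I(b) = 4*(2*b) = 8*b)
J = -144 (J = 8*(-18) = -144)
√(J + m(-18)) = √(-144 + (1 - 18)) = √(-144 - 17) = √(-161) = I*√161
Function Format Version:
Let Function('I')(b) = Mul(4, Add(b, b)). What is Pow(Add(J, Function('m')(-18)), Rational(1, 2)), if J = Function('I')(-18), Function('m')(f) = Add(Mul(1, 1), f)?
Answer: Mul(I, Pow(161, Rational(1, 2))) ≈ Mul(12.689, I)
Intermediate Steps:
Function('m')(f) = Add(1, f)
Function('I')(b) = Mul(8, b) (Function('I')(b) = Mul(4, Mul(2, b)) = Mul(8, b))
J = -144 (J = Mul(8, -18) = -144)
Pow(Add(J, Function('m')(-18)), Rational(1, 2)) = Pow(Add(-144, Add(1, -18)), Rational(1, 2)) = Pow(Add(-144, -17), Rational(1, 2)) = Pow(-161, Rational(1, 2)) = Mul(I, Pow(161, Rational(1, 2)))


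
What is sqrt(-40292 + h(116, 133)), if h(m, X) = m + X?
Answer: I*sqrt(40043) ≈ 200.11*I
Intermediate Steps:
h(m, X) = X + m
sqrt(-40292 + h(116, 133)) = sqrt(-40292 + (133 + 116)) = sqrt(-40292 + 249) = sqrt(-40043) = I*sqrt(40043)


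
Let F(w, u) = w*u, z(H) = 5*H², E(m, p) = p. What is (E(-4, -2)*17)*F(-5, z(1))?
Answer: 850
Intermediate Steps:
F(w, u) = u*w
(E(-4, -2)*17)*F(-5, z(1)) = (-2*17)*((5*1²)*(-5)) = -34*5*1*(-5) = -170*(-5) = -34*(-25) = 850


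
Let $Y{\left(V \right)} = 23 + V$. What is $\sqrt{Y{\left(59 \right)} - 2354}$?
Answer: $4 i \sqrt{142} \approx 47.666 i$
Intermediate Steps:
$\sqrt{Y{\left(59 \right)} - 2354} = \sqrt{\left(23 + 59\right) - 2354} = \sqrt{82 - 2354} = \sqrt{-2272} = 4 i \sqrt{142}$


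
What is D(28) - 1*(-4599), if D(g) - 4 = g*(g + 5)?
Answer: 5527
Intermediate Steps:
D(g) = 4 + g*(5 + g) (D(g) = 4 + g*(g + 5) = 4 + g*(5 + g))
D(28) - 1*(-4599) = (4 + 28**2 + 5*28) - 1*(-4599) = (4 + 784 + 140) + 4599 = 928 + 4599 = 5527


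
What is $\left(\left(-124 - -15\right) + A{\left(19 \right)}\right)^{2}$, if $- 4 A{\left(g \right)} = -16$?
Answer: $11025$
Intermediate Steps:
$A{\left(g \right)} = 4$ ($A{\left(g \right)} = \left(- \frac{1}{4}\right) \left(-16\right) = 4$)
$\left(\left(-124 - -15\right) + A{\left(19 \right)}\right)^{2} = \left(\left(-124 - -15\right) + 4\right)^{2} = \left(\left(-124 + 15\right) + 4\right)^{2} = \left(-109 + 4\right)^{2} = \left(-105\right)^{2} = 11025$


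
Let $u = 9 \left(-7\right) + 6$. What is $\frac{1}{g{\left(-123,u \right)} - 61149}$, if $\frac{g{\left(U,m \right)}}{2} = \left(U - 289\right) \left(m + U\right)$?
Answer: $\frac{1}{87171} \approx 1.1472 \cdot 10^{-5}$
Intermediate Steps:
$u = -57$ ($u = -63 + 6 = -57$)
$g{\left(U,m \right)} = 2 \left(-289 + U\right) \left(U + m\right)$ ($g{\left(U,m \right)} = 2 \left(U - 289\right) \left(m + U\right) = 2 \left(-289 + U\right) \left(U + m\right)$)
$\frac{1}{g{\left(-123,u \right)} - 61149} = \frac{1}{\left(\left(-578\right) \left(-123\right) - -32946 + 2 \left(-123\right)^{2} + 2 \left(-123\right) \left(-57\right)\right) - 61149} = \frac{1}{\left(71094 + 32946 + 2 \cdot 15129 + 14022\right) - 61149} = \frac{1}{\left(71094 + 32946 + 30258 + 14022\right) - 61149} = \frac{1}{148320 - 61149} = \frac{1}{87171}$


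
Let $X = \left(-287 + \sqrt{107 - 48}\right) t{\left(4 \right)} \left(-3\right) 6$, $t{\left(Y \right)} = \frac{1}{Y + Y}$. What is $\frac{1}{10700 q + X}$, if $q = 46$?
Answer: $\frac{3942766}{1943175463955} + \frac{18 \sqrt{59}}{1943175463955} \approx 2.0291 \cdot 10^{-6}$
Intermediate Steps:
$t{\left(Y \right)} = \frac{1}{2 Y}$
$X = \frac{2583}{4} - \frac{9 \sqrt{59}}{4}$ ($X = \left(-287 + \sqrt{107 - 48}\right) \frac{1}{2 \cdot 4} \left(-3\right) 6 = \left(-287 + \sqrt{59}\right) \frac{1}{2} \cdot \frac{1}{4} \left(-3\right) 6 = \left(-287 + \sqrt{59}\right) \frac{1}{8} \left(-3\right) 6 = \left(-287 + \sqrt{59}\right) \left(\left(- \frac{3}{8}\right) 6\right) = \left(-287 + \sqrt{59}\right) \left(- \frac{9}{4}\right) = \frac{2583}{4} - \frac{9 \sqrt{59}}{4} \approx 628.47$)
$\frac{1}{10700 q + X} = \frac{1}{10700 \cdot 46 + \left(\frac{2583}{4} - \frac{9 \sqrt{59}}{4}\right)} = \frac{1}{492200 + \left(\frac{2583}{4} - \frac{9 \sqrt{59}}{4}\right)} = \frac{1}{\frac{1971383}{4} - \frac{9 \sqrt{59}}{4}}$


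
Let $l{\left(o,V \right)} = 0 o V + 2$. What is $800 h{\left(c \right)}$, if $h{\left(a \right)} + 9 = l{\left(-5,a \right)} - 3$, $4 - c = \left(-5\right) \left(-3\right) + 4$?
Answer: $-8000$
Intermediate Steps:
$c = -15$ ($c = 4 - \left(\left(-5\right) \left(-3\right) + 4\right) = 4 - \left(15 + 4\right) = 4 - 19 = -15$)
$l{\left(o,V \right)} = 2$ ($l{\left(o,V \right)} = 0 V + 2 = 0 + 2 = 2$)
$h{\left(a \right)} = -10$ ($h{\left(a \right)} = -9 + \left(2 - 3\right) = -9 - 1 = -10$)
$800 h{\left(c \right)} = 800 \left(-10\right) = -8000$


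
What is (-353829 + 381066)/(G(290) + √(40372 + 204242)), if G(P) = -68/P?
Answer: 67139205/2571504097 + 572657925*√244614/5143008194 ≈ 55.097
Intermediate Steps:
(-353829 + 381066)/(G(290) + √(40372 + 204242)) = (-353829 + 381066)/(-68/290 + √(40372 + 204242)) = 27237/(-68*1/290 + √244614) = 27237/(-34/145 + √244614)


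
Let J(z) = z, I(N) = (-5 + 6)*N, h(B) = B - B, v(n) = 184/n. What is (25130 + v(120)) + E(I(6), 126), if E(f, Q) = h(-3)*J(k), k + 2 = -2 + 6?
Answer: 376973/15 ≈ 25132.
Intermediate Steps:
k = 2 (k = -2 + (-2 + 6) = -2 + 4 = 2)
h(B) = 0
I(N) = N (I(N) = 1*N = N)
E(f, Q) = 0 (E(f, Q) = 0*2 = 0)
(25130 + v(120)) + E(I(6), 126) = (25130 + 184/120) + 0 = (25130 + 184*(1/120)) + 0 = (25130 + 23/15) + 0 = 376973/15 + 0 = 376973/15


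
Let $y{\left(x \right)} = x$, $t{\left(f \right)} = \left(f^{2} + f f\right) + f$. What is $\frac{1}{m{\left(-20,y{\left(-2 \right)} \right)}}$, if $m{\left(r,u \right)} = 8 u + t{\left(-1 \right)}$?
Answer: $- \frac{1}{15} \approx -0.066667$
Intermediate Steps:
$t{\left(f \right)} = f + 2 f^{2}$ ($t{\left(f \right)} = \left(f^{2} + f^{2}\right) + f = 2 f^{2} + f = f + 2 f^{2}$)
$m{\left(r,u \right)} = 1 + 8 u$ ($m{\left(r,u \right)} = 8 u - \left(1 + 2 \left(-1\right)\right) = 8 u - \left(1 - 2\right) = 8 u - -1 = 8 u + 1 = 1 + 8 u$)
$\frac{1}{m{\left(-20,y{\left(-2 \right)} \right)}} = \frac{1}{1 + 8 \left(-2\right)} = \frac{1}{1 - 16} = \frac{1}{-15} = - \frac{1}{15}$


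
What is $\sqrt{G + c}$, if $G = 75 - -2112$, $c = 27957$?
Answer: $8 \sqrt{471} \approx 173.62$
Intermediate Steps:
$G = 2187$ ($G = 75 + 2112 = 2187$)
$\sqrt{G + c} = \sqrt{2187 + 27957} = \sqrt{30144} = 8 \sqrt{471}$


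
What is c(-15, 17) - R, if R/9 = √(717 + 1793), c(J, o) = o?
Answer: 17 - 9*√2510 ≈ -433.90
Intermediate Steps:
R = 9*√2510 (R = 9*√(717 + 1793) = 9*√2510 ≈ 450.90)
c(-15, 17) - R = 17 - 9*√2510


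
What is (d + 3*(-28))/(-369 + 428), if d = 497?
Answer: 7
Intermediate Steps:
(d + 3*(-28))/(-369 + 428) = (497 + 3*(-28))/(-369 + 428) = (497 - 84)/59 = (1/59)*413 = 7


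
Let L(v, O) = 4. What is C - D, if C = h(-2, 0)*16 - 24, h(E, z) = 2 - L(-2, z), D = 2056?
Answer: -2112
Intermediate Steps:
h(E, z) = -2 (h(E, z) = 2 - 1*4 = 2 - 4 = -2)
C = -56 (C = -2*16 - 24 = -32 - 24 = -56)
C - D = -56 - 1*2056 = -56 - 2056 = -2112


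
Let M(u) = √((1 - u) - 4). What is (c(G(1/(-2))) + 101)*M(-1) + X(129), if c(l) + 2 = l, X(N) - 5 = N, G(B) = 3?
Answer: 134 + 102*I*√2 ≈ 134.0 + 144.25*I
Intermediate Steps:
X(N) = 5 + N
c(l) = -2 + l
M(u) = √(-3 - u)
(c(G(1/(-2))) + 101)*M(-1) + X(129) = ((-2 + 3) + 101)*√(-3 - 1*(-1)) + (5 + 129) = (1 + 101)*√(-3 + 1) + 134 = 102*√(-2) + 134 = 102*(I*√2) + 134 = 102*I*√2 + 134 = 134 + 102*I*√2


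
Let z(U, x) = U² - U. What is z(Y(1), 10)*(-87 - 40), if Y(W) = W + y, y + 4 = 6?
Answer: -762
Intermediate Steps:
y = 2 (y = -4 + 6 = 2)
Y(W) = 2 + W (Y(W) = W + 2 = 2 + W)
z(Y(1), 10)*(-87 - 40) = ((2 + 1)*(-1 + (2 + 1)))*(-87 - 40) = (3*(-1 + 3))*(-127) = (3*2)*(-127) = 6*(-127) = -762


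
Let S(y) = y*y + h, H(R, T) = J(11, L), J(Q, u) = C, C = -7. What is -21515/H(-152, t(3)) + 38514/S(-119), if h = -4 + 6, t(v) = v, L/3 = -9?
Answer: 101662181/33047 ≈ 3076.3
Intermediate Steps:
L = -27 (L = 3*(-9) = -27)
h = 2
J(Q, u) = -7
H(R, T) = -7
S(y) = 2 + y**2 (S(y) = y*y + 2 = y**2 + 2 = 2 + y**2)
-21515/H(-152, t(3)) + 38514/S(-119) = -21515/(-7) + 38514/(2 + (-119)**2) = -21515*(-1/7) + 38514/(2 + 14161) = 21515/7 + 38514/14163 = 21515/7 + 38514*(1/14163) = 21515/7 + 12838/4721 = 101662181/33047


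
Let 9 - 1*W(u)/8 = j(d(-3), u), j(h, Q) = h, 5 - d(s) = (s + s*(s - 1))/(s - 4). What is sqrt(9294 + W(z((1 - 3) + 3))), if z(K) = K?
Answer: sqrt(456470)/7 ≈ 96.518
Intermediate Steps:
d(s) = 5 - (s + s*(-1 + s))/(-4 + s) (d(s) = 5 - (s + s*(s - 1))/(s - 4) = 5 - (s + s*(-1 + s))/(-4 + s))
W(u) = 152/7 (W(u) = 72 - 8*(-20 - 1*(-3)**2 + 5*(-3))/(-4 - 3) = 72 - 8*(-20 - 1*9 - 15)/(-7) = 72 - (-8)*(-20 - 9 - 15)/7 = 72 - (-8)*(-44)/7 = 72 - 8*44/7 = 72 - 352/7 = 152/7)
sqrt(9294 + W(z((1 - 3) + 3))) = sqrt(9294 + 152/7) = sqrt(65210/7) = sqrt(456470)/7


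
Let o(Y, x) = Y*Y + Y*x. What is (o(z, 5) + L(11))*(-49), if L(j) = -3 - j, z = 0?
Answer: 686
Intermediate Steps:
o(Y, x) = Y² + Y*x
(o(z, 5) + L(11))*(-49) = (0*(0 + 5) + (-3 - 1*11))*(-49) = (0*5 + (-3 - 11))*(-49) = (0 - 14)*(-49) = -14*(-49) = 686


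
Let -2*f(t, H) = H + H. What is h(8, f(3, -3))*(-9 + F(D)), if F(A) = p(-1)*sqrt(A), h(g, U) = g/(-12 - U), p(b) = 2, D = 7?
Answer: 24/5 - 16*sqrt(7)/15 ≈ 1.9779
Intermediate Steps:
f(t, H) = -H (f(t, H) = -(H + H)/2 = -H)
F(A) = 2*sqrt(A)
h(8, f(3, -3))*(-9 + F(D)) = (-1*8/(12 - 1*(-3)))*(-9 + 2*sqrt(7)) = (-1*8/(12 + 3))*(-9 + 2*sqrt(7)) = (-1*8/15)*(-9 + 2*sqrt(7)) = (-1*8*1/15)*(-9 + 2*sqrt(7)) = -8*(-9 + 2*sqrt(7))/15 = 24/5 - 16*sqrt(7)/15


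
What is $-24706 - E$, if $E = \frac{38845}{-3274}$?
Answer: $- \frac{80848599}{3274} \approx -24694.0$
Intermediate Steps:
$E = - \frac{38845}{3274}$ ($E = 38845 \left(- \frac{1}{3274}\right) = - \frac{38845}{3274} \approx -11.865$)
$-24706 - E = -24706 - - \frac{38845}{3274} = -24706 + \frac{38845}{3274} = - \frac{80848599}{3274}$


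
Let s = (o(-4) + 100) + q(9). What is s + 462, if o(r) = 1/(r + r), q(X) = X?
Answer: 4567/8 ≈ 570.88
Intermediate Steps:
o(r) = 1/(2*r)
s = 871/8 (s = ((1/2)/(-4) + 100) + 9 = ((1/2)*(-1/4) + 100) + 9 = (-1/8 + 100) + 9 = 799/8 + 9 = 871/8 ≈ 108.88)
s + 462 = 871/8 + 462 = 4567/8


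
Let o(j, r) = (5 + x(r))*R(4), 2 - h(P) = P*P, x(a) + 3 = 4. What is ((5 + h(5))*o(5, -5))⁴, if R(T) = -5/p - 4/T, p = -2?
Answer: 688747536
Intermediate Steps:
x(a) = 1 (x(a) = -3 + 4 = 1)
h(P) = 2 - P² (h(P) = 2 - P*P = 2 - P²)
R(T) = 5/2 - 4/T (R(T) = -5/(-2) - 4/T = -5*(-½) - 4/T = 5/2 - 4/T)
o(j, r) = 9 (o(j, r) = (5 + 1)*(5/2 - 4/4) = 6*(5/2 - 4*¼) = 6*(5/2 - 1) = 6*(3/2) = 9)
((5 + h(5))*o(5, -5))⁴ = ((5 + (2 - 1*5²))*9)⁴ = ((5 + (2 - 1*25))*9)⁴ = ((5 + (2 - 25))*9)⁴ = ((5 - 23)*9)⁴ = (-18*9)⁴ = (-162)⁴ = 688747536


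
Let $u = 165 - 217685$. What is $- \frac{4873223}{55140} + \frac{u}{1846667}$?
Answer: $- \frac{9011214150541}{101825218380} \approx -88.497$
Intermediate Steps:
$u = -217520$ ($u = 165 - 217685 = -217520$)
$- \frac{4873223}{55140} + \frac{u}{1846667} = - \frac{4873223}{55140} - \frac{217520}{1846667} = - \frac{9011214150541}{101825218380}$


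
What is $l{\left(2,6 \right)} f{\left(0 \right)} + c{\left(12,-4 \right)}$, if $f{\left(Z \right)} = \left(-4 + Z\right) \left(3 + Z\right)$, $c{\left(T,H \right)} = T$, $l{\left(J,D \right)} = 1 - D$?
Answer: $72$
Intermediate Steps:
$l{\left(2,6 \right)} f{\left(0 \right)} + c{\left(12,-4 \right)} = \left(1 - 6\right) \left(-12 + 0^{2} - 0\right) + 12 = \left(1 - 6\right) \left(-12 + 0 + 0\right) + 12 = \left(-5\right) \left(-12\right) + 12 = 60 + 12 = 72$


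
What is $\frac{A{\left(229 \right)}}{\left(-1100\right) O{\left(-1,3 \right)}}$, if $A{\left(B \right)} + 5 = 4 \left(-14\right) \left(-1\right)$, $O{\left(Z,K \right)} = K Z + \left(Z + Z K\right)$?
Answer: $\frac{51}{7700} \approx 0.0066234$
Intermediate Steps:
$O{\left(Z,K \right)} = Z + 2 K Z$ ($O{\left(Z,K \right)} = K Z + \left(Z + K Z\right) = Z + 2 K Z$)
$A{\left(B \right)} = 51$ ($A{\left(B \right)} = -5 + 4 \left(-14\right) \left(-1\right) = -5 - -56 = -5 + 56 = 51$)
$\frac{A{\left(229 \right)}}{\left(-1100\right) O{\left(-1,3 \right)}} = \frac{51}{\left(-1100\right) \left(- (1 + 2 \cdot 3)\right)} = \frac{51}{\left(-1100\right) \left(- (1 + 6)\right)} = \frac{51}{\left(-1100\right) \left(\left(-1\right) 7\right)} = \frac{51}{\left(-1100\right) \left(-7\right)} = \frac{51}{7700}$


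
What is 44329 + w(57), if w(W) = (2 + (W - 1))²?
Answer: 47693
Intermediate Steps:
w(W) = (1 + W)² (w(W) = (2 + (-1 + W))² = (1 + W)²)
44329 + w(57) = 44329 + (1 + 57)² = 44329 + 58² = 44329 + 3364 = 47693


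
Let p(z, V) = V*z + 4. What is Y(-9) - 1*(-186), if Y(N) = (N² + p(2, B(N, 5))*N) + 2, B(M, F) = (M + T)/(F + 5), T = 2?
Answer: 1228/5 ≈ 245.60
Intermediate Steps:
B(M, F) = (2 + M)/(5 + F) (B(M, F) = (M + 2)/(F + 5) = (2 + M)/(5 + F))
p(z, V) = 4 + V*z
Y(N) = 2 + N² + N*(22/5 + N/5) (Y(N) = (N² + (4 + ((2 + N)/(5 + 5))*2)*N) + 2 = (N² + (4 + ((2 + N)/10)*2)*N) + 2 = (N² + (4 + (⅕ + N/10)*2)*N) + 2 = (N² + (4 + (⅖ + N/5))*N) + 2 = (N² + (22/5 + N/5)*N) + 2 = (N² + N*(22/5 + N/5)) + 2 = 2 + N² + N*(22/5 + N/5))
Y(-9) - 1*(-186) = (2 + (6/5)*(-9)² + (22/5)*(-9)) - 1*(-186) = (2 + (6/5)*81 - 198/5) + 186 = (2 + 486/5 - 198/5) + 186 = 298/5 + 186 = 1228/5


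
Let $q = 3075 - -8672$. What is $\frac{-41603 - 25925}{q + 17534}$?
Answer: $- \frac{67528}{29281} \approx -2.3062$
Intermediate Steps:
$q = 11747$ ($q = 3075 + 8672 = 11747$)
$\frac{-41603 - 25925}{q + 17534} = \frac{-41603 - 25925}{11747 + 17534} = - \frac{67528}{29281}$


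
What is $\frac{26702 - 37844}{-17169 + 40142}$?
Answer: $- \frac{11142}{22973} \approx -0.485$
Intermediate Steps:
$\frac{26702 - 37844}{-17169 + 40142} = \frac{26702 - 37844}{22973} = \left(26702 - 37844\right) \frac{1}{22973} = \left(-11142\right) \frac{1}{22973} = - \frac{11142}{22973}$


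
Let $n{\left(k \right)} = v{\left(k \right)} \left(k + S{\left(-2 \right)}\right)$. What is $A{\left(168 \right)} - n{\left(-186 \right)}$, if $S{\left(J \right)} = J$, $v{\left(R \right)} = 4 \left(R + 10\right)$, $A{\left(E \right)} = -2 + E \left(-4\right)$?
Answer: $-133026$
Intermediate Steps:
$A{\left(E \right)} = -2 - 4 E$
$v{\left(R \right)} = 40 + 4 R$ ($v{\left(R \right)} = 4 \left(10 + R\right) = 40 + 4 R$)
$n{\left(k \right)} = \left(-2 + k\right) \left(40 + 4 k\right)$ ($n{\left(k \right)} = \left(40 + 4 k\right) \left(k - 2\right) = \left(40 + 4 k\right) \left(-2 + k\right) = \left(-2 + k\right) \left(40 + 4 k\right)$)
$A{\left(168 \right)} - n{\left(-186 \right)} = \left(-2 - 672\right) - 4 \left(-2 - 186\right) \left(10 - 186\right) = \left(-2 - 672\right) - 4 \left(-188\right) \left(-176\right) = -674 - 132352 = -133026$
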